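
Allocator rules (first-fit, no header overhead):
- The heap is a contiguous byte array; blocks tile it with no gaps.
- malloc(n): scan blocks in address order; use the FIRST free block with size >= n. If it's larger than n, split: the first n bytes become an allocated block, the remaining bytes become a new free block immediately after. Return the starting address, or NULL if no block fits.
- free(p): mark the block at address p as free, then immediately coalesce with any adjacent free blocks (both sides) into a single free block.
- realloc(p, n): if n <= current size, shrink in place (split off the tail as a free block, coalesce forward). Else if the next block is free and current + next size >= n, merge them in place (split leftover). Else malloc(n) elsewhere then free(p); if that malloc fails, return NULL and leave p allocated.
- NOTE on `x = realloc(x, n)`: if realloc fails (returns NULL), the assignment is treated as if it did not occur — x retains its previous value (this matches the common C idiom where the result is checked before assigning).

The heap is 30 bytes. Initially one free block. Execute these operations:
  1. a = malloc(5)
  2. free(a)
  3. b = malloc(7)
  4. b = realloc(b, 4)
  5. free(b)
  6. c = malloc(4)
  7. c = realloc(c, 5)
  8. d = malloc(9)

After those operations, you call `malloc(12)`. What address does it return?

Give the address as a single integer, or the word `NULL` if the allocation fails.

Op 1: a = malloc(5) -> a = 0; heap: [0-4 ALLOC][5-29 FREE]
Op 2: free(a) -> (freed a); heap: [0-29 FREE]
Op 3: b = malloc(7) -> b = 0; heap: [0-6 ALLOC][7-29 FREE]
Op 4: b = realloc(b, 4) -> b = 0; heap: [0-3 ALLOC][4-29 FREE]
Op 5: free(b) -> (freed b); heap: [0-29 FREE]
Op 6: c = malloc(4) -> c = 0; heap: [0-3 ALLOC][4-29 FREE]
Op 7: c = realloc(c, 5) -> c = 0; heap: [0-4 ALLOC][5-29 FREE]
Op 8: d = malloc(9) -> d = 5; heap: [0-4 ALLOC][5-13 ALLOC][14-29 FREE]
malloc(12): first-fit scan over [0-4 ALLOC][5-13 ALLOC][14-29 FREE] -> 14

Answer: 14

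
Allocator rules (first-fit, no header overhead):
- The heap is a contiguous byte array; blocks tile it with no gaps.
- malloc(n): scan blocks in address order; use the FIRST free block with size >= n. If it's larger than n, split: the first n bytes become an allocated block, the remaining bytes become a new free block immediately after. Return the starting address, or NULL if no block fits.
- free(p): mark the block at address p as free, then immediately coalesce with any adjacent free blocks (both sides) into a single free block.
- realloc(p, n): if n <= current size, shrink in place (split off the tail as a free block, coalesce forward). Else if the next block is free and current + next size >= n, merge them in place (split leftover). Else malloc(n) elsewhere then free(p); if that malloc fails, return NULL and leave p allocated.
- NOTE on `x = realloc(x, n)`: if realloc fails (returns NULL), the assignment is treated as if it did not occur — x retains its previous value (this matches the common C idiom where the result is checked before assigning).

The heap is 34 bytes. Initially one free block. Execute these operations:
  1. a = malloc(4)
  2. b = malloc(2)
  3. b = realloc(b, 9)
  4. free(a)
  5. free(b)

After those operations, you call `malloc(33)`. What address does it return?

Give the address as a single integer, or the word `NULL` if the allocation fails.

Op 1: a = malloc(4) -> a = 0; heap: [0-3 ALLOC][4-33 FREE]
Op 2: b = malloc(2) -> b = 4; heap: [0-3 ALLOC][4-5 ALLOC][6-33 FREE]
Op 3: b = realloc(b, 9) -> b = 4; heap: [0-3 ALLOC][4-12 ALLOC][13-33 FREE]
Op 4: free(a) -> (freed a); heap: [0-3 FREE][4-12 ALLOC][13-33 FREE]
Op 5: free(b) -> (freed b); heap: [0-33 FREE]
malloc(33): first-fit scan over [0-33 FREE] -> 0

Answer: 0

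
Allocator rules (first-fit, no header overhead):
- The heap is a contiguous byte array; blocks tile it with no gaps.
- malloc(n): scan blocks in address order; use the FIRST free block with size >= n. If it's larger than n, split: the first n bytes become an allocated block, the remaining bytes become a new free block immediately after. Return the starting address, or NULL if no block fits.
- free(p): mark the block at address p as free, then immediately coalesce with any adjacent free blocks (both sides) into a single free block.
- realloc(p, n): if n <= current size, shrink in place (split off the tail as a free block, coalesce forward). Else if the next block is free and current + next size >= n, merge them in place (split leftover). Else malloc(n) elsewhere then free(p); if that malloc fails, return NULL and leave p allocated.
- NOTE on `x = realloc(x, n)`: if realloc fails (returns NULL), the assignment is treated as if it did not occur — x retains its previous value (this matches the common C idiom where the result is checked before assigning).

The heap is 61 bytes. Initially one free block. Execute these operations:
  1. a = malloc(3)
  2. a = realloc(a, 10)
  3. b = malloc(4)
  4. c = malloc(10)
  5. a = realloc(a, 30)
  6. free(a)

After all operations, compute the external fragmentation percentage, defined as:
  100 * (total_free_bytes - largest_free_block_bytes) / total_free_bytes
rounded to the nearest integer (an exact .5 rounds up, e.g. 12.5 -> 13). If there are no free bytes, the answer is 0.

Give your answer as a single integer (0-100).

Op 1: a = malloc(3) -> a = 0; heap: [0-2 ALLOC][3-60 FREE]
Op 2: a = realloc(a, 10) -> a = 0; heap: [0-9 ALLOC][10-60 FREE]
Op 3: b = malloc(4) -> b = 10; heap: [0-9 ALLOC][10-13 ALLOC][14-60 FREE]
Op 4: c = malloc(10) -> c = 14; heap: [0-9 ALLOC][10-13 ALLOC][14-23 ALLOC][24-60 FREE]
Op 5: a = realloc(a, 30) -> a = 24; heap: [0-9 FREE][10-13 ALLOC][14-23 ALLOC][24-53 ALLOC][54-60 FREE]
Op 6: free(a) -> (freed a); heap: [0-9 FREE][10-13 ALLOC][14-23 ALLOC][24-60 FREE]
Free blocks: [10 37] total_free=47 largest=37 -> 100*(47-37)/47 = 1000/47 ≈ 21.277 -> rounds to 21

Answer: 21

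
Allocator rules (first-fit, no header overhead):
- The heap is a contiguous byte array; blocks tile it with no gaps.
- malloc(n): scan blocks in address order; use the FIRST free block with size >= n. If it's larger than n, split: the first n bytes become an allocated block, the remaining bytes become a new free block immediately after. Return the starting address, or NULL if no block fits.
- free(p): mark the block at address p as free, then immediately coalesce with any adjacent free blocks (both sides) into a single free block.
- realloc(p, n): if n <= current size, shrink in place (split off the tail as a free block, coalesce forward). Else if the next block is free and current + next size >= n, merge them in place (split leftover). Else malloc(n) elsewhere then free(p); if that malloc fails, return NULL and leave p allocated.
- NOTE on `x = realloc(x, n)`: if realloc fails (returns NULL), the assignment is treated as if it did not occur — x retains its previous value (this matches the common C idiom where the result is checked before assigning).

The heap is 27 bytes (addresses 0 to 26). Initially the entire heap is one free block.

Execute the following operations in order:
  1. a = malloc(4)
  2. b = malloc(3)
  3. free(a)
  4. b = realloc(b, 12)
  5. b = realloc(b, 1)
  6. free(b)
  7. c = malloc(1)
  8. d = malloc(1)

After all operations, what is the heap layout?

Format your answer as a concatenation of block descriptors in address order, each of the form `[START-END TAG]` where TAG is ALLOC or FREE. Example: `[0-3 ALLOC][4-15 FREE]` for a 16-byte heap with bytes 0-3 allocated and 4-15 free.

Answer: [0-0 ALLOC][1-1 ALLOC][2-26 FREE]

Derivation:
Op 1: a = malloc(4) -> a = 0; heap: [0-3 ALLOC][4-26 FREE]
Op 2: b = malloc(3) -> b = 4; heap: [0-3 ALLOC][4-6 ALLOC][7-26 FREE]
Op 3: free(a) -> (freed a); heap: [0-3 FREE][4-6 ALLOC][7-26 FREE]
Op 4: b = realloc(b, 12) -> b = 4; heap: [0-3 FREE][4-15 ALLOC][16-26 FREE]
Op 5: b = realloc(b, 1) -> b = 4; heap: [0-3 FREE][4-4 ALLOC][5-26 FREE]
Op 6: free(b) -> (freed b); heap: [0-26 FREE]
Op 7: c = malloc(1) -> c = 0; heap: [0-0 ALLOC][1-26 FREE]
Op 8: d = malloc(1) -> d = 1; heap: [0-0 ALLOC][1-1 ALLOC][2-26 FREE]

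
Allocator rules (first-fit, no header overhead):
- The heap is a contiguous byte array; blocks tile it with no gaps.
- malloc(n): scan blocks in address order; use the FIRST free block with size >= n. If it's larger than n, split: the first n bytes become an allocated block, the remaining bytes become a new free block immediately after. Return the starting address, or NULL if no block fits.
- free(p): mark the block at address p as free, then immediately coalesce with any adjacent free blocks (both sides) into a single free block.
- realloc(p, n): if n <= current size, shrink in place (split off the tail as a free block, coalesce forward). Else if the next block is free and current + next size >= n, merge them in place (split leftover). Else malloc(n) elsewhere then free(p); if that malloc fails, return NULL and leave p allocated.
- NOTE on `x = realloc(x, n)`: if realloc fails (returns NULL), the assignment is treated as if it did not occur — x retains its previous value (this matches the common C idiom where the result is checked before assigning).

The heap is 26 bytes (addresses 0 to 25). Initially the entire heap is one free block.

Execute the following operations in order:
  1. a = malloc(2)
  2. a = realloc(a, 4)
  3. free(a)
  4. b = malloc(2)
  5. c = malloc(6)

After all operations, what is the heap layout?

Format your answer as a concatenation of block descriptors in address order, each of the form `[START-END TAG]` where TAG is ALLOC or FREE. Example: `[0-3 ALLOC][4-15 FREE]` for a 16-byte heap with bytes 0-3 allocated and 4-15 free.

Answer: [0-1 ALLOC][2-7 ALLOC][8-25 FREE]

Derivation:
Op 1: a = malloc(2) -> a = 0; heap: [0-1 ALLOC][2-25 FREE]
Op 2: a = realloc(a, 4) -> a = 0; heap: [0-3 ALLOC][4-25 FREE]
Op 3: free(a) -> (freed a); heap: [0-25 FREE]
Op 4: b = malloc(2) -> b = 0; heap: [0-1 ALLOC][2-25 FREE]
Op 5: c = malloc(6) -> c = 2; heap: [0-1 ALLOC][2-7 ALLOC][8-25 FREE]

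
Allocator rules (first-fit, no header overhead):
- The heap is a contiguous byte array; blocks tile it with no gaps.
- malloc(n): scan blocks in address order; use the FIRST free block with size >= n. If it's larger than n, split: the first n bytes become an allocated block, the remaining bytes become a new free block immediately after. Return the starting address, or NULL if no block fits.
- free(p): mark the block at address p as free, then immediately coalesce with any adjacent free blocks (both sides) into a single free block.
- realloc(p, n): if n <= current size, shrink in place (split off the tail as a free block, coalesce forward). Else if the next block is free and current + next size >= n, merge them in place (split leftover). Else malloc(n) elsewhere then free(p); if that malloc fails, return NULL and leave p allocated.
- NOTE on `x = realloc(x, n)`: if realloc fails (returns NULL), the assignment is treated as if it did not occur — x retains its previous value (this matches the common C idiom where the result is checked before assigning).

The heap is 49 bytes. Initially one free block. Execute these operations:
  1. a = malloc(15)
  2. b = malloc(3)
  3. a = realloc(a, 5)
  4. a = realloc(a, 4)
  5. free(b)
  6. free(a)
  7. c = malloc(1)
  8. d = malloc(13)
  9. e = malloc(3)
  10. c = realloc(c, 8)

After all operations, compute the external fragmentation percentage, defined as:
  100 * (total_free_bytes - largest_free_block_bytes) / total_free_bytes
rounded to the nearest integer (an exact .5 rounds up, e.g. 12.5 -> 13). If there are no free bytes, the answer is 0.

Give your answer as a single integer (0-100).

Op 1: a = malloc(15) -> a = 0; heap: [0-14 ALLOC][15-48 FREE]
Op 2: b = malloc(3) -> b = 15; heap: [0-14 ALLOC][15-17 ALLOC][18-48 FREE]
Op 3: a = realloc(a, 5) -> a = 0; heap: [0-4 ALLOC][5-14 FREE][15-17 ALLOC][18-48 FREE]
Op 4: a = realloc(a, 4) -> a = 0; heap: [0-3 ALLOC][4-14 FREE][15-17 ALLOC][18-48 FREE]
Op 5: free(b) -> (freed b); heap: [0-3 ALLOC][4-48 FREE]
Op 6: free(a) -> (freed a); heap: [0-48 FREE]
Op 7: c = malloc(1) -> c = 0; heap: [0-0 ALLOC][1-48 FREE]
Op 8: d = malloc(13) -> d = 1; heap: [0-0 ALLOC][1-13 ALLOC][14-48 FREE]
Op 9: e = malloc(3) -> e = 14; heap: [0-0 ALLOC][1-13 ALLOC][14-16 ALLOC][17-48 FREE]
Op 10: c = realloc(c, 8) -> c = 17; heap: [0-0 FREE][1-13 ALLOC][14-16 ALLOC][17-24 ALLOC][25-48 FREE]
Free blocks: [1 24] total_free=25 largest=24 -> 100*(25-24)/25 = 100/25 = 4

Answer: 4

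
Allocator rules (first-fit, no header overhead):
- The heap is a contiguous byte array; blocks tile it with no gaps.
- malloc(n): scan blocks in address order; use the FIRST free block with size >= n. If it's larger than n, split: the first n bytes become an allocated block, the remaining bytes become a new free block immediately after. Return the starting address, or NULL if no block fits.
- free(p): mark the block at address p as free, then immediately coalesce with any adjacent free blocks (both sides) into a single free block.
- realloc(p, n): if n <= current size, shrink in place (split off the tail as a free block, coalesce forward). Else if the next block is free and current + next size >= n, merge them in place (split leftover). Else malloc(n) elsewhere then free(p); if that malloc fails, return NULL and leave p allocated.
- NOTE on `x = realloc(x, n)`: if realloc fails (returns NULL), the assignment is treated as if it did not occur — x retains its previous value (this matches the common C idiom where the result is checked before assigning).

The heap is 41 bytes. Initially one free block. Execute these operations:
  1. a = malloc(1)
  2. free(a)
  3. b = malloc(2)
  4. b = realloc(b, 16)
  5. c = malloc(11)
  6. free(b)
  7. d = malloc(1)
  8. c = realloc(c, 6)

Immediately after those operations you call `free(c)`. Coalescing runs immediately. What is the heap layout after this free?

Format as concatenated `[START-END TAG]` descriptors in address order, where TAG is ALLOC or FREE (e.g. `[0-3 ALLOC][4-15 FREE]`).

Op 1: a = malloc(1) -> a = 0; heap: [0-0 ALLOC][1-40 FREE]
Op 2: free(a) -> (freed a); heap: [0-40 FREE]
Op 3: b = malloc(2) -> b = 0; heap: [0-1 ALLOC][2-40 FREE]
Op 4: b = realloc(b, 16) -> b = 0; heap: [0-15 ALLOC][16-40 FREE]
Op 5: c = malloc(11) -> c = 16; heap: [0-15 ALLOC][16-26 ALLOC][27-40 FREE]
Op 6: free(b) -> (freed b); heap: [0-15 FREE][16-26 ALLOC][27-40 FREE]
Op 7: d = malloc(1) -> d = 0; heap: [0-0 ALLOC][1-15 FREE][16-26 ALLOC][27-40 FREE]
Op 8: c = realloc(c, 6) -> c = 16; heap: [0-0 ALLOC][1-15 FREE][16-21 ALLOC][22-40 FREE]
free(c): c = 16 -> block [16-21 ALLOC]; mark free, coalesce with adjacent free neighbors -> [0-0 ALLOC][1-40 FREE]

Answer: [0-0 ALLOC][1-40 FREE]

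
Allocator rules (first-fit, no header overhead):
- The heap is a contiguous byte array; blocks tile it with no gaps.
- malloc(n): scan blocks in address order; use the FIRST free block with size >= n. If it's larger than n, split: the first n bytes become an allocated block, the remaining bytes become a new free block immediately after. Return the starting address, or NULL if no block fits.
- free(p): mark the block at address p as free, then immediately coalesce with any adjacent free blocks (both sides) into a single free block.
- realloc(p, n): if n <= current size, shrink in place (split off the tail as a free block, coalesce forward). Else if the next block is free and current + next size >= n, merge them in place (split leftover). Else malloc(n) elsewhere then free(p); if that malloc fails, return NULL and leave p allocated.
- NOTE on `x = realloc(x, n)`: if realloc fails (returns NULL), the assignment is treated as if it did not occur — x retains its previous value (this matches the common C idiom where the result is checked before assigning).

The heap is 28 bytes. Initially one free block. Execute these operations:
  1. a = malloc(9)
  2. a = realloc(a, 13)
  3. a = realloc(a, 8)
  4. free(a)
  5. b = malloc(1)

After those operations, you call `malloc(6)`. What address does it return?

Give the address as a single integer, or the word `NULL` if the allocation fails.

Op 1: a = malloc(9) -> a = 0; heap: [0-8 ALLOC][9-27 FREE]
Op 2: a = realloc(a, 13) -> a = 0; heap: [0-12 ALLOC][13-27 FREE]
Op 3: a = realloc(a, 8) -> a = 0; heap: [0-7 ALLOC][8-27 FREE]
Op 4: free(a) -> (freed a); heap: [0-27 FREE]
Op 5: b = malloc(1) -> b = 0; heap: [0-0 ALLOC][1-27 FREE]
malloc(6): first-fit scan over [0-0 ALLOC][1-27 FREE] -> 1

Answer: 1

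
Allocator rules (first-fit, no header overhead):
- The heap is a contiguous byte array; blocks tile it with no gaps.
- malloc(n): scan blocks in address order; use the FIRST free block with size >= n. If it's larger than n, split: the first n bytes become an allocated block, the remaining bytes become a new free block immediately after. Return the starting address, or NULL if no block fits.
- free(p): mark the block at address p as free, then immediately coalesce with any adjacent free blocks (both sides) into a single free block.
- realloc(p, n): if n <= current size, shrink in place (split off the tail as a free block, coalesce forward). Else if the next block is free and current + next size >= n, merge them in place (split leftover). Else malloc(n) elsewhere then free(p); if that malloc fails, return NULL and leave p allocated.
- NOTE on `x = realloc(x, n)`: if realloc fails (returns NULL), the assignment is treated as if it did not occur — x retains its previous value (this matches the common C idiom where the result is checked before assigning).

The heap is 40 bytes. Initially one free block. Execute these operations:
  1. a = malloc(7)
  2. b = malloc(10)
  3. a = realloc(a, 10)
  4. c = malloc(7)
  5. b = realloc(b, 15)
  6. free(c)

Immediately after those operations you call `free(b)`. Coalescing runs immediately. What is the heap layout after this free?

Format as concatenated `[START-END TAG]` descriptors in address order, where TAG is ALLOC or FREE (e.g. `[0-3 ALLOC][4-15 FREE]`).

Answer: [0-16 FREE][17-26 ALLOC][27-39 FREE]

Derivation:
Op 1: a = malloc(7) -> a = 0; heap: [0-6 ALLOC][7-39 FREE]
Op 2: b = malloc(10) -> b = 7; heap: [0-6 ALLOC][7-16 ALLOC][17-39 FREE]
Op 3: a = realloc(a, 10) -> a = 17; heap: [0-6 FREE][7-16 ALLOC][17-26 ALLOC][27-39 FREE]
Op 4: c = malloc(7) -> c = 0; heap: [0-6 ALLOC][7-16 ALLOC][17-26 ALLOC][27-39 FREE]
Op 5: b = realloc(b, 15) -> NULL (b unchanged); heap: [0-6 ALLOC][7-16 ALLOC][17-26 ALLOC][27-39 FREE]
Op 6: free(c) -> (freed c); heap: [0-6 FREE][7-16 ALLOC][17-26 ALLOC][27-39 FREE]
free(b): b = 7 -> block [7-16 ALLOC]; mark free, coalesce with adjacent free neighbors -> [0-16 FREE][17-26 ALLOC][27-39 FREE]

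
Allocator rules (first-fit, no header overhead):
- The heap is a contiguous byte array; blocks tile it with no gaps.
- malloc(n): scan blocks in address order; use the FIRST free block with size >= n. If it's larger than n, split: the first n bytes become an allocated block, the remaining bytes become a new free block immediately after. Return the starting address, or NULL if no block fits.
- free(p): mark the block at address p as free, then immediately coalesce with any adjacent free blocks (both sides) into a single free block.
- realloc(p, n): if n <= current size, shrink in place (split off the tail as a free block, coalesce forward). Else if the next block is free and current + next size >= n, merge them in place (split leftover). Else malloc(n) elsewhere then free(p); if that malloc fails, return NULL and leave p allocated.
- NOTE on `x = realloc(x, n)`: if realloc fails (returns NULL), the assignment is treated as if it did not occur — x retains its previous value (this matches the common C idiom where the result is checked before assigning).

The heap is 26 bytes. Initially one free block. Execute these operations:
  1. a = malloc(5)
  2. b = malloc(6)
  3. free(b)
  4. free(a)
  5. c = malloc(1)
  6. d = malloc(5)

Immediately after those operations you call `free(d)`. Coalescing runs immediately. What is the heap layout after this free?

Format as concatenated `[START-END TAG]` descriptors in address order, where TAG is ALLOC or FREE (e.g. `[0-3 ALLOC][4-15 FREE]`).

Op 1: a = malloc(5) -> a = 0; heap: [0-4 ALLOC][5-25 FREE]
Op 2: b = malloc(6) -> b = 5; heap: [0-4 ALLOC][5-10 ALLOC][11-25 FREE]
Op 3: free(b) -> (freed b); heap: [0-4 ALLOC][5-25 FREE]
Op 4: free(a) -> (freed a); heap: [0-25 FREE]
Op 5: c = malloc(1) -> c = 0; heap: [0-0 ALLOC][1-25 FREE]
Op 6: d = malloc(5) -> d = 1; heap: [0-0 ALLOC][1-5 ALLOC][6-25 FREE]
free(d): d = 1 -> block [1-5 ALLOC]; mark free, coalesce with adjacent free neighbors -> [0-0 ALLOC][1-25 FREE]

Answer: [0-0 ALLOC][1-25 FREE]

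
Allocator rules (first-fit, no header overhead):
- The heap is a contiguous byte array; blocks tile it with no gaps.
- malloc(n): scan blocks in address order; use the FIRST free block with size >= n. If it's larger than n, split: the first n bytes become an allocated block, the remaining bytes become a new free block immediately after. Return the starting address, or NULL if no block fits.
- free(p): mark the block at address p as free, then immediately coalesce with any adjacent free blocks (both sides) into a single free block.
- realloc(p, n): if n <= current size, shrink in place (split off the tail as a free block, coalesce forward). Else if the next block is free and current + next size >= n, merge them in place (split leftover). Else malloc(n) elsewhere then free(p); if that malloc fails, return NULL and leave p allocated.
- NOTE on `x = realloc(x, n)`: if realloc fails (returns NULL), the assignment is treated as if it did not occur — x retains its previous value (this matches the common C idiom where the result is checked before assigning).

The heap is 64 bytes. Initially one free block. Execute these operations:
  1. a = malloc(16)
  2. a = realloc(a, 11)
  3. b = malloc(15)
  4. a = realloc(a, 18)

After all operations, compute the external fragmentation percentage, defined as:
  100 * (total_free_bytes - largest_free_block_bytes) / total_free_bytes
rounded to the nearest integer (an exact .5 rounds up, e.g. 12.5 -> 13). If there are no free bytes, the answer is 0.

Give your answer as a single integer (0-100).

Op 1: a = malloc(16) -> a = 0; heap: [0-15 ALLOC][16-63 FREE]
Op 2: a = realloc(a, 11) -> a = 0; heap: [0-10 ALLOC][11-63 FREE]
Op 3: b = malloc(15) -> b = 11; heap: [0-10 ALLOC][11-25 ALLOC][26-63 FREE]
Op 4: a = realloc(a, 18) -> a = 26; heap: [0-10 FREE][11-25 ALLOC][26-43 ALLOC][44-63 FREE]
Free blocks: [11 20] total_free=31 largest=20 -> 100*(31-20)/31 = 1100/31 ≈ 35.484 -> rounds to 35

Answer: 35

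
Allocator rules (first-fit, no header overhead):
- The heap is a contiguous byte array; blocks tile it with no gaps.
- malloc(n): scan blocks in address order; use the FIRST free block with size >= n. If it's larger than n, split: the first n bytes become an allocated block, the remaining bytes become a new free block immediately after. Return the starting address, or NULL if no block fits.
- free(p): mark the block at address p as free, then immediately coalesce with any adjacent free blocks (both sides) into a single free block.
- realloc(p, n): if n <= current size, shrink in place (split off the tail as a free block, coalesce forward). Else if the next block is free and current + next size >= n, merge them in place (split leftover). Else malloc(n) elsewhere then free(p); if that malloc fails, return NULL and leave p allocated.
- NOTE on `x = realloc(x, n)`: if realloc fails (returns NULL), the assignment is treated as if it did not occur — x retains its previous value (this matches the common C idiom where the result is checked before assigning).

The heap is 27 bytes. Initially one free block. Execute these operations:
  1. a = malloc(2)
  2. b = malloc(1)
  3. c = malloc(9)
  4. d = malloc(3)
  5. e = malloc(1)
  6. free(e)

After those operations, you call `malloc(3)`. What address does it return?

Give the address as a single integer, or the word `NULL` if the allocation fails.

Op 1: a = malloc(2) -> a = 0; heap: [0-1 ALLOC][2-26 FREE]
Op 2: b = malloc(1) -> b = 2; heap: [0-1 ALLOC][2-2 ALLOC][3-26 FREE]
Op 3: c = malloc(9) -> c = 3; heap: [0-1 ALLOC][2-2 ALLOC][3-11 ALLOC][12-26 FREE]
Op 4: d = malloc(3) -> d = 12; heap: [0-1 ALLOC][2-2 ALLOC][3-11 ALLOC][12-14 ALLOC][15-26 FREE]
Op 5: e = malloc(1) -> e = 15; heap: [0-1 ALLOC][2-2 ALLOC][3-11 ALLOC][12-14 ALLOC][15-15 ALLOC][16-26 FREE]
Op 6: free(e) -> (freed e); heap: [0-1 ALLOC][2-2 ALLOC][3-11 ALLOC][12-14 ALLOC][15-26 FREE]
malloc(3): first-fit scan over [0-1 ALLOC][2-2 ALLOC][3-11 ALLOC][12-14 ALLOC][15-26 FREE] -> 15

Answer: 15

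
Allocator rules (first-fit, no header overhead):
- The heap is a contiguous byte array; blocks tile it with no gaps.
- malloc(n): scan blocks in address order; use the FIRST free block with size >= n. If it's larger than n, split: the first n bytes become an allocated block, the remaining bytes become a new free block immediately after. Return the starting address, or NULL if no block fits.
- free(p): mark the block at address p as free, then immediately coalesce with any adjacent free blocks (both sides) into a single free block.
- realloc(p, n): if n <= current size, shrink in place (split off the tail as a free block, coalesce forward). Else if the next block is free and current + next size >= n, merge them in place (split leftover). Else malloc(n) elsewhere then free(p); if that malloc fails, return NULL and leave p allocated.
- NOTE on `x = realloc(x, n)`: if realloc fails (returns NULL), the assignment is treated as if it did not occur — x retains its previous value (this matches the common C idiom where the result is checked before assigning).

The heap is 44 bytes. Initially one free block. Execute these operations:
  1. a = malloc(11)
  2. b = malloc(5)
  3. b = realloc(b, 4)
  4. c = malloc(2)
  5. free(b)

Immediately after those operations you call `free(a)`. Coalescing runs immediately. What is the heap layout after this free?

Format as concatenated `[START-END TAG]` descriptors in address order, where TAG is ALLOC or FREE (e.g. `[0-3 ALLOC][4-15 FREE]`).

Answer: [0-14 FREE][15-16 ALLOC][17-43 FREE]

Derivation:
Op 1: a = malloc(11) -> a = 0; heap: [0-10 ALLOC][11-43 FREE]
Op 2: b = malloc(5) -> b = 11; heap: [0-10 ALLOC][11-15 ALLOC][16-43 FREE]
Op 3: b = realloc(b, 4) -> b = 11; heap: [0-10 ALLOC][11-14 ALLOC][15-43 FREE]
Op 4: c = malloc(2) -> c = 15; heap: [0-10 ALLOC][11-14 ALLOC][15-16 ALLOC][17-43 FREE]
Op 5: free(b) -> (freed b); heap: [0-10 ALLOC][11-14 FREE][15-16 ALLOC][17-43 FREE]
free(a): a = 0 -> block [0-10 ALLOC]; mark free, coalesce with adjacent free neighbors -> [0-14 FREE][15-16 ALLOC][17-43 FREE]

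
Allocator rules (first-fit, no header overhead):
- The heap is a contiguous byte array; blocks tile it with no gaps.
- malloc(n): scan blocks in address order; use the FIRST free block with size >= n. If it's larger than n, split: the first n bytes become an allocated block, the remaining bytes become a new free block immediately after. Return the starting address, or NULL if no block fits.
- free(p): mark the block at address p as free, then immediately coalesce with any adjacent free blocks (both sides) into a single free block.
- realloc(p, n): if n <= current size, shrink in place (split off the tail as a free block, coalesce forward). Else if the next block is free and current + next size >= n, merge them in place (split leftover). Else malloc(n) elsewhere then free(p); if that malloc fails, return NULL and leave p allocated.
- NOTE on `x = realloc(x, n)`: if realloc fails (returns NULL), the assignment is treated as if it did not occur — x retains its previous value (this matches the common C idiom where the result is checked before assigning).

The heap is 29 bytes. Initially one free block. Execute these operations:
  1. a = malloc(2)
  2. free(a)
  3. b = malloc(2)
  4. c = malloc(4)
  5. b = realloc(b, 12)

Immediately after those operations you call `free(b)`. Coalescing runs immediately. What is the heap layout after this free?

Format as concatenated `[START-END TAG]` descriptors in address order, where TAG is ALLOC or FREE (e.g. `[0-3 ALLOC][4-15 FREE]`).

Op 1: a = malloc(2) -> a = 0; heap: [0-1 ALLOC][2-28 FREE]
Op 2: free(a) -> (freed a); heap: [0-28 FREE]
Op 3: b = malloc(2) -> b = 0; heap: [0-1 ALLOC][2-28 FREE]
Op 4: c = malloc(4) -> c = 2; heap: [0-1 ALLOC][2-5 ALLOC][6-28 FREE]
Op 5: b = realloc(b, 12) -> b = 6; heap: [0-1 FREE][2-5 ALLOC][6-17 ALLOC][18-28 FREE]
free(b): b = 6 -> block [6-17 ALLOC]; mark free, coalesce with adjacent free neighbors -> [0-1 FREE][2-5 ALLOC][6-28 FREE]

Answer: [0-1 FREE][2-5 ALLOC][6-28 FREE]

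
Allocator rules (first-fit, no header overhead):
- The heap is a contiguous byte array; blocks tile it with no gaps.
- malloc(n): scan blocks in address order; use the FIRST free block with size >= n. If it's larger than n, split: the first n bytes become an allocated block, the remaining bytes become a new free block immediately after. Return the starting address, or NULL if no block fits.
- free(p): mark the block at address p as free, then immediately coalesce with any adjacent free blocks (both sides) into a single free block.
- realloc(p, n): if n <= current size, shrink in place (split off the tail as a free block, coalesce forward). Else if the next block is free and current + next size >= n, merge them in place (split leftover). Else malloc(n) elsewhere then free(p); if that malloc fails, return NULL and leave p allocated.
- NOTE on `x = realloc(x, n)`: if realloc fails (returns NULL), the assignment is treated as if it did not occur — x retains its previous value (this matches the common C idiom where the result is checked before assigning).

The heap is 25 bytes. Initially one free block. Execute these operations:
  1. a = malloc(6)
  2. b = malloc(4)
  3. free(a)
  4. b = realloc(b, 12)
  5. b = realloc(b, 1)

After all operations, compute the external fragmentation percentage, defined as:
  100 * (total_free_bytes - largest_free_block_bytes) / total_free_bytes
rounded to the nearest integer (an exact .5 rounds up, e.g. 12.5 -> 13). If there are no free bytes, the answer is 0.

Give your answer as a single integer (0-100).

Answer: 25

Derivation:
Op 1: a = malloc(6) -> a = 0; heap: [0-5 ALLOC][6-24 FREE]
Op 2: b = malloc(4) -> b = 6; heap: [0-5 ALLOC][6-9 ALLOC][10-24 FREE]
Op 3: free(a) -> (freed a); heap: [0-5 FREE][6-9 ALLOC][10-24 FREE]
Op 4: b = realloc(b, 12) -> b = 6; heap: [0-5 FREE][6-17 ALLOC][18-24 FREE]
Op 5: b = realloc(b, 1) -> b = 6; heap: [0-5 FREE][6-6 ALLOC][7-24 FREE]
Free blocks: [6 18] total_free=24 largest=18 -> 100*(24-18)/24 = 600/24 = 25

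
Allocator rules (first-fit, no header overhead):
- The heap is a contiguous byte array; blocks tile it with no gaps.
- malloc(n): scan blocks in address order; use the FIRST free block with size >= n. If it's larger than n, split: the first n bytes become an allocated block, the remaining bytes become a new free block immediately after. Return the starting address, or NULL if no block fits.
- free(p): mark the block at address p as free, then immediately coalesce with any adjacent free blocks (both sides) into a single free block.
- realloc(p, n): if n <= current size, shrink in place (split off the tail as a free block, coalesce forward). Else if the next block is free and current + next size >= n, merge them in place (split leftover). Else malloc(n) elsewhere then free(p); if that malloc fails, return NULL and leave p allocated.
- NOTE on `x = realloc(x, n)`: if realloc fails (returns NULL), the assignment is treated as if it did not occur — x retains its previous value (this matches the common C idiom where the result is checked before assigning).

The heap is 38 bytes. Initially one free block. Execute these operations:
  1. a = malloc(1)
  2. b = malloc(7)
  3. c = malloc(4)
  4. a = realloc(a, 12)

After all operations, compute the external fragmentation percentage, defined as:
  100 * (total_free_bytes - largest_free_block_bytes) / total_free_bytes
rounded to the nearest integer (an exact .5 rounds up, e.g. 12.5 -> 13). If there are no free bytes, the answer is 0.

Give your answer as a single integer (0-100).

Answer: 7

Derivation:
Op 1: a = malloc(1) -> a = 0; heap: [0-0 ALLOC][1-37 FREE]
Op 2: b = malloc(7) -> b = 1; heap: [0-0 ALLOC][1-7 ALLOC][8-37 FREE]
Op 3: c = malloc(4) -> c = 8; heap: [0-0 ALLOC][1-7 ALLOC][8-11 ALLOC][12-37 FREE]
Op 4: a = realloc(a, 12) -> a = 12; heap: [0-0 FREE][1-7 ALLOC][8-11 ALLOC][12-23 ALLOC][24-37 FREE]
Free blocks: [1 14] total_free=15 largest=14 -> 100*(15-14)/15 = 100/15 ≈ 6.667 -> rounds to 7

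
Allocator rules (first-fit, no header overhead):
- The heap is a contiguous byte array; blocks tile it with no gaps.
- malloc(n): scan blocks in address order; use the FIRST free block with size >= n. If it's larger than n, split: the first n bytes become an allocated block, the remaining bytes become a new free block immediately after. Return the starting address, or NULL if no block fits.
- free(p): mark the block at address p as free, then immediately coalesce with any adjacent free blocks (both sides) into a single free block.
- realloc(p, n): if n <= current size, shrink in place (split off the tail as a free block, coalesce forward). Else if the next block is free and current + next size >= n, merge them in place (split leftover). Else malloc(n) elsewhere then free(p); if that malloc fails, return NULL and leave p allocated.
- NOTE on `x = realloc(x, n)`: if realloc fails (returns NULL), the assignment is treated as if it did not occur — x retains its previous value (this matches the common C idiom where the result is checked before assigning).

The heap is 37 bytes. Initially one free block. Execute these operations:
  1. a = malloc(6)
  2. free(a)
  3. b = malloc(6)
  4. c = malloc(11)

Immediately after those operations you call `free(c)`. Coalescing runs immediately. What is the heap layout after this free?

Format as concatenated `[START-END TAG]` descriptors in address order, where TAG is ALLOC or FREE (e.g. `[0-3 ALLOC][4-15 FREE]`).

Answer: [0-5 ALLOC][6-36 FREE]

Derivation:
Op 1: a = malloc(6) -> a = 0; heap: [0-5 ALLOC][6-36 FREE]
Op 2: free(a) -> (freed a); heap: [0-36 FREE]
Op 3: b = malloc(6) -> b = 0; heap: [0-5 ALLOC][6-36 FREE]
Op 4: c = malloc(11) -> c = 6; heap: [0-5 ALLOC][6-16 ALLOC][17-36 FREE]
free(c): c = 6 -> block [6-16 ALLOC]; mark free, coalesce with adjacent free neighbors -> [0-5 ALLOC][6-36 FREE]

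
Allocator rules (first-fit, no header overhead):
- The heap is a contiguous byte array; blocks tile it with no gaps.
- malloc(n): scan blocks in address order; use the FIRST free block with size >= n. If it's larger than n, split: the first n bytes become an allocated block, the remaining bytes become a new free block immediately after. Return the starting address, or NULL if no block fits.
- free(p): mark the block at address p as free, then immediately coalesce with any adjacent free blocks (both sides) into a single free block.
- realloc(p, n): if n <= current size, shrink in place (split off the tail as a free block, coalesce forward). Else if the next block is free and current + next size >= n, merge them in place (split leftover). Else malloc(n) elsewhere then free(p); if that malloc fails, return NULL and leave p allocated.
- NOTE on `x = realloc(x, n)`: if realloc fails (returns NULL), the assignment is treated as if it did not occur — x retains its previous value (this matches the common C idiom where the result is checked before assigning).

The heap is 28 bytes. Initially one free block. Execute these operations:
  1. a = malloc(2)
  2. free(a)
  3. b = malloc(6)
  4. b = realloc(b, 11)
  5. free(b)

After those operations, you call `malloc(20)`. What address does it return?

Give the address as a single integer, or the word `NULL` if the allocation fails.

Op 1: a = malloc(2) -> a = 0; heap: [0-1 ALLOC][2-27 FREE]
Op 2: free(a) -> (freed a); heap: [0-27 FREE]
Op 3: b = malloc(6) -> b = 0; heap: [0-5 ALLOC][6-27 FREE]
Op 4: b = realloc(b, 11) -> b = 0; heap: [0-10 ALLOC][11-27 FREE]
Op 5: free(b) -> (freed b); heap: [0-27 FREE]
malloc(20): first-fit scan over [0-27 FREE] -> 0

Answer: 0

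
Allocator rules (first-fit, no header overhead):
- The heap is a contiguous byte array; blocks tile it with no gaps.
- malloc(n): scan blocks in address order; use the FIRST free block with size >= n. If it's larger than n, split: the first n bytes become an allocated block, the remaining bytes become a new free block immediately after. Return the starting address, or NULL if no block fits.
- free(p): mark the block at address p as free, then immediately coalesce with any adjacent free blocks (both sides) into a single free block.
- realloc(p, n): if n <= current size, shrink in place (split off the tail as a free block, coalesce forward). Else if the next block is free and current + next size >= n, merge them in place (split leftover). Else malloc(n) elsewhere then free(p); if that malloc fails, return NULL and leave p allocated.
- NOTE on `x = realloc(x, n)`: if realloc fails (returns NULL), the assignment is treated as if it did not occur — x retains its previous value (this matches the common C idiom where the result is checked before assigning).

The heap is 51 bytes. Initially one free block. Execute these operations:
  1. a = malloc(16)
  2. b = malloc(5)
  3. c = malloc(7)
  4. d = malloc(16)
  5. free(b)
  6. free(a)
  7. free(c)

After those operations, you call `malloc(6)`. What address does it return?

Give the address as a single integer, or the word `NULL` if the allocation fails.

Answer: 0

Derivation:
Op 1: a = malloc(16) -> a = 0; heap: [0-15 ALLOC][16-50 FREE]
Op 2: b = malloc(5) -> b = 16; heap: [0-15 ALLOC][16-20 ALLOC][21-50 FREE]
Op 3: c = malloc(7) -> c = 21; heap: [0-15 ALLOC][16-20 ALLOC][21-27 ALLOC][28-50 FREE]
Op 4: d = malloc(16) -> d = 28; heap: [0-15 ALLOC][16-20 ALLOC][21-27 ALLOC][28-43 ALLOC][44-50 FREE]
Op 5: free(b) -> (freed b); heap: [0-15 ALLOC][16-20 FREE][21-27 ALLOC][28-43 ALLOC][44-50 FREE]
Op 6: free(a) -> (freed a); heap: [0-20 FREE][21-27 ALLOC][28-43 ALLOC][44-50 FREE]
Op 7: free(c) -> (freed c); heap: [0-27 FREE][28-43 ALLOC][44-50 FREE]
malloc(6): first-fit scan over [0-27 FREE][28-43 ALLOC][44-50 FREE] -> 0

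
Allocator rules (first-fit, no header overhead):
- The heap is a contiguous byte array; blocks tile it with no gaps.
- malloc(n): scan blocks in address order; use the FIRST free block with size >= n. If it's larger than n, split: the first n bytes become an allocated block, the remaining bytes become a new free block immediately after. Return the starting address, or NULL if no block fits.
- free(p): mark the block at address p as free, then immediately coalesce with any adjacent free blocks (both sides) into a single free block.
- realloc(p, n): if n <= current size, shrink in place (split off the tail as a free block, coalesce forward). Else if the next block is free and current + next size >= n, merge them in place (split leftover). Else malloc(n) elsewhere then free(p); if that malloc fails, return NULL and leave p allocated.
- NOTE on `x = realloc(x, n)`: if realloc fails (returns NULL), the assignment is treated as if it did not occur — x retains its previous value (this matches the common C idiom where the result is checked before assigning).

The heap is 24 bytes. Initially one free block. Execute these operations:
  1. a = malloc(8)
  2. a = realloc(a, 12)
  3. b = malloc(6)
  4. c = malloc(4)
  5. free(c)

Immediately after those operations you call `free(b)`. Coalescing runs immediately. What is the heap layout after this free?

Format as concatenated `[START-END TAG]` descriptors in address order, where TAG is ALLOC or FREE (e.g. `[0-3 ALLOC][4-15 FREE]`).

Answer: [0-11 ALLOC][12-23 FREE]

Derivation:
Op 1: a = malloc(8) -> a = 0; heap: [0-7 ALLOC][8-23 FREE]
Op 2: a = realloc(a, 12) -> a = 0; heap: [0-11 ALLOC][12-23 FREE]
Op 3: b = malloc(6) -> b = 12; heap: [0-11 ALLOC][12-17 ALLOC][18-23 FREE]
Op 4: c = malloc(4) -> c = 18; heap: [0-11 ALLOC][12-17 ALLOC][18-21 ALLOC][22-23 FREE]
Op 5: free(c) -> (freed c); heap: [0-11 ALLOC][12-17 ALLOC][18-23 FREE]
free(b): b = 12 -> block [12-17 ALLOC]; mark free, coalesce with adjacent free neighbors -> [0-11 ALLOC][12-23 FREE]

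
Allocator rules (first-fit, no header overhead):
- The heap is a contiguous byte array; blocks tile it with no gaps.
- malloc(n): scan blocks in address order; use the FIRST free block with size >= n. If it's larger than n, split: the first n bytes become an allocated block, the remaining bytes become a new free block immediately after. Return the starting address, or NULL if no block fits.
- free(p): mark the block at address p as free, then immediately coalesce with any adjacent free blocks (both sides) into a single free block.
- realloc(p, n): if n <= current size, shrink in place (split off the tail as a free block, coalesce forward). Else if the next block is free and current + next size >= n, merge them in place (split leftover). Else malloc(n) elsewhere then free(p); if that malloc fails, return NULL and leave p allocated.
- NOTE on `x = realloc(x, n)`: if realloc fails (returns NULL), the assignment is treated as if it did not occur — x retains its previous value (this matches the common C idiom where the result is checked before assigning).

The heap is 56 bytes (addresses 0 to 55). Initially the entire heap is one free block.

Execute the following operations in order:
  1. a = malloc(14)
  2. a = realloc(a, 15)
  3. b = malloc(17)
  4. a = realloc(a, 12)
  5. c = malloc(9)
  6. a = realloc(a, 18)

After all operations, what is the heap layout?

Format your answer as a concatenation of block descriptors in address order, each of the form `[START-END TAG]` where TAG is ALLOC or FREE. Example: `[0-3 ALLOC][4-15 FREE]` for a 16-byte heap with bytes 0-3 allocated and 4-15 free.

Op 1: a = malloc(14) -> a = 0; heap: [0-13 ALLOC][14-55 FREE]
Op 2: a = realloc(a, 15) -> a = 0; heap: [0-14 ALLOC][15-55 FREE]
Op 3: b = malloc(17) -> b = 15; heap: [0-14 ALLOC][15-31 ALLOC][32-55 FREE]
Op 4: a = realloc(a, 12) -> a = 0; heap: [0-11 ALLOC][12-14 FREE][15-31 ALLOC][32-55 FREE]
Op 5: c = malloc(9) -> c = 32; heap: [0-11 ALLOC][12-14 FREE][15-31 ALLOC][32-40 ALLOC][41-55 FREE]
Op 6: a = realloc(a, 18) -> NULL (a unchanged); heap: [0-11 ALLOC][12-14 FREE][15-31 ALLOC][32-40 ALLOC][41-55 FREE]

Answer: [0-11 ALLOC][12-14 FREE][15-31 ALLOC][32-40 ALLOC][41-55 FREE]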